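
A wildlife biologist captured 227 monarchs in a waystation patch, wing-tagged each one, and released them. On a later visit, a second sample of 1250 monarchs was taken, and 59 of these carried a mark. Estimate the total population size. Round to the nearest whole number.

N = (227 × 1250) / 59 = 283750 / 59 ≈ 4809.3 → 4809

N ≈ 4809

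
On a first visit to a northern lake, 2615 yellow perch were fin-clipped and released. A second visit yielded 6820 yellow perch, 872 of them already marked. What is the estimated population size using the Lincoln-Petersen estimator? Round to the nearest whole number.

The marked fraction in the recapture sample should equal the marked fraction in the population: 872/6820 = 2615/N.
N = (2615 × 6820) / 872 = 17834300 / 872 ≈ 20452.2 → 20452

N ≈ 20,452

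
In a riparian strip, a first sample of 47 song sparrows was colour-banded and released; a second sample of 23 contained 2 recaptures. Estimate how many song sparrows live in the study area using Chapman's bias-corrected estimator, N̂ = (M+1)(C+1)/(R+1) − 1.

N = 383

N̂ = (47+1)(23+1)/(2+1) − 1 = 48·24/3 − 1
= 1152/3 − 1 = 384 − 1 = 383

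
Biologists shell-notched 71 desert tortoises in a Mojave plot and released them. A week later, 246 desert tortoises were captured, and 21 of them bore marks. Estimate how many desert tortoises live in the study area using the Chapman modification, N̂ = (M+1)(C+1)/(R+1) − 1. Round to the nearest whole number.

N̂ = (71+1)(246+1)/(21+1) − 1 = 72·247/22 − 1
= 17784/22 − 1 ≈ 808.4 − 1 ≈ 807.4 → 807

N ≈ 807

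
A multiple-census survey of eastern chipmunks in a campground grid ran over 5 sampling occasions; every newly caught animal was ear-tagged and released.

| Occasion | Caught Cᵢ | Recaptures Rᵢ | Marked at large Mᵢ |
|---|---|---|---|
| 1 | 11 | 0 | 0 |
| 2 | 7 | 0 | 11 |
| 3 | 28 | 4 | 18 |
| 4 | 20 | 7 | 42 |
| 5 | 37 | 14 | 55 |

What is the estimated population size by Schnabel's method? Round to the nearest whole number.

Σ MᵢCᵢ = 0·11 + 11·7 + 18·28 + 42·20 + 55·37 = 0 + 77 + 504 + 840 + 2035 = 3456
Σ Rᵢ = 0 + 0 + 4 + 7 + 14 = 25
N̂ = 3456 / 25 ≈ 138.2 → 138

N ≈ 138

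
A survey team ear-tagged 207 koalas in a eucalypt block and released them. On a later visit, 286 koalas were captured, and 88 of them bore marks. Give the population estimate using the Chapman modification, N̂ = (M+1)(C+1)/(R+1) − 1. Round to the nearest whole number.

N̂ = (207+1)(286+1)/(88+1) − 1 = 208·287/89 − 1
= 59696/89 − 1 ≈ 670.7 − 1 ≈ 669.7 → 670

N ≈ 670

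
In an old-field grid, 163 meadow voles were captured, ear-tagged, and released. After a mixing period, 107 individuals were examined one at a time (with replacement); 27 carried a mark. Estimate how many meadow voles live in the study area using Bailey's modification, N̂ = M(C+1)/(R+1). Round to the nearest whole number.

N ≈ 629

N̂ = 163·(107+1)/(27+1) = 163·108/28 = 17604/28 ≈ 628.7 → 629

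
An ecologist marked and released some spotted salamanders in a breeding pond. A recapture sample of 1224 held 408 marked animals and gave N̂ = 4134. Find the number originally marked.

From N = M·C/R: M = N·R / C = 4134·408 / 1224 = 1686672 / 1224 = 1378.

M = 1378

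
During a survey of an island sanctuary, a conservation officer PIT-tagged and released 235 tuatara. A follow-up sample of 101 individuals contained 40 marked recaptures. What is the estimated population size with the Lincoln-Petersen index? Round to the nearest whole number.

If marked individuals mix randomly, R/C ≈ M/N, giving N ≈ M·C/R.
N = (235 × 101) / 40 = 23735 / 40 ≈ 593.4 → 593

N ≈ 593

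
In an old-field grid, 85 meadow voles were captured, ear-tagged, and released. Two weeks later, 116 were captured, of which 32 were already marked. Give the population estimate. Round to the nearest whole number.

Lincoln-Petersen assumes M/N = R/C, so N = M·C / R.
N = (85 × 116) / 32 = 9860 / 32 ≈ 308.1 → 308

N ≈ 308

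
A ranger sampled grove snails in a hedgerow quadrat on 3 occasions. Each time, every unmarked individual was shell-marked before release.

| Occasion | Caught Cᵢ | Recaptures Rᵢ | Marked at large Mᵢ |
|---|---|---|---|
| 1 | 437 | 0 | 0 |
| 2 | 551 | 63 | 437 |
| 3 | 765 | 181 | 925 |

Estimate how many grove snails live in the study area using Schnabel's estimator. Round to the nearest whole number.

Σ MᵢCᵢ = 0·437 + 437·551 + 925·765 = 0 + 240787 + 707625 = 948412
Σ Rᵢ = 0 + 63 + 181 = 244
N̂ = 948412 / 244 ≈ 3886.9 → 3887

N ≈ 3887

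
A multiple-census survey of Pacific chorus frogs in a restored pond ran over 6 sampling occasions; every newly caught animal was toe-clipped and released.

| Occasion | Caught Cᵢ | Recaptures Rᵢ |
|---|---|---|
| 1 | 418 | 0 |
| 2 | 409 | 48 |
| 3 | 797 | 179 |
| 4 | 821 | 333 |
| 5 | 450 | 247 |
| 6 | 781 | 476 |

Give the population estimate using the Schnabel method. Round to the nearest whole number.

N ≈ 3443

Marked at large before each occasion: Mᵢ = Σⱼ<ᵢ (Cⱼ − Rⱼ) → M1=0, M2=418, M3=779, M4=1397, M5=1885, M6=2088
Σ MᵢCᵢ = 0·418 + 418·409 + 779·797 + 1397·821 + 1885·450 + 2088·781 = 0 + 170962 + 620863 + 1146937 + 848250 + 1630728 = 4417740
Σ Rᵢ = 0 + 48 + 179 + 333 + 247 + 476 = 1283
N̂ = 4417740 / 1283 ≈ 3443.3 → 3443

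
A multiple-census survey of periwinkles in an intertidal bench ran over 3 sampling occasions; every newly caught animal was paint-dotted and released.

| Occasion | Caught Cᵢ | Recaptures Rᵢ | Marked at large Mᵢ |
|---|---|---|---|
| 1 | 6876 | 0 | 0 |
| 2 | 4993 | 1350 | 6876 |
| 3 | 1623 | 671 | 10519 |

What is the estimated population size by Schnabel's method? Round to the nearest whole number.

N ≈ 25,435

Σ MᵢCᵢ = 0·6876 + 6876·4993 + 10519·1623 = 0 + 34331868 + 17072337 = 51404205
Σ Rᵢ = 0 + 1350 + 671 = 2021
N̂ = 51404205 / 2021 ≈ 25435.0 → 25435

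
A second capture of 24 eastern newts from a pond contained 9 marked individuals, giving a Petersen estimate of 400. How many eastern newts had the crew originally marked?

M = 150

From N = M·C/R: M = N·R / C = 400·9 / 24 = 3600 / 24 = 150.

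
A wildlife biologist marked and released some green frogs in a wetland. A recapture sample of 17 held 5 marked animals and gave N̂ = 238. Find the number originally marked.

From N = M·C/R: M = N·R / C = 238·5 / 17 = 1190 / 17 = 70.

M = 70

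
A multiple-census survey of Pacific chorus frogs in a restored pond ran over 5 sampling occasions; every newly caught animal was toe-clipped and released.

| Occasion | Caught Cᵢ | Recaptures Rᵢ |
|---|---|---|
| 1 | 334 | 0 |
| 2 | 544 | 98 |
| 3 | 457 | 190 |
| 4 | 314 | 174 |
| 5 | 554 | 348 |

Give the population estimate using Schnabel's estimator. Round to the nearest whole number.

Marked at large before each occasion: Mᵢ = Σⱼ<ᵢ (Cⱼ − Rⱼ) → M1=0, M2=334, M3=780, M4=1047, M5=1187
Σ MᵢCᵢ = 0·334 + 334·544 + 780·457 + 1047·314 + 1187·554 = 0 + 181696 + 356460 + 328758 + 657598 = 1524512
Σ Rᵢ = 0 + 98 + 190 + 174 + 348 = 810
N̂ = 1524512 / 810 ≈ 1882.1 → 1882

N ≈ 1882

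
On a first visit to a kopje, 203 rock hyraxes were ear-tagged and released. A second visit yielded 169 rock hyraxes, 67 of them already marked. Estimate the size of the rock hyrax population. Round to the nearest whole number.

If marked individuals mix randomly, R/C ≈ M/N, giving N ≈ M·C/R.
N = (203 × 169) / 67 = 34307 / 67 ≈ 512.0 → 512

N ≈ 512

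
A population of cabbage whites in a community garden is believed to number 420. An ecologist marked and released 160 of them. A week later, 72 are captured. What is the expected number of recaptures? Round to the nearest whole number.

The marked fraction of the population is 160/420, so in a sample of 72 expect C·(M/N) marked.
E[R] = 160 × 72 / 420 = 11520 / 420 ≈ 27.4 → 27

expected recaptures ≈ 27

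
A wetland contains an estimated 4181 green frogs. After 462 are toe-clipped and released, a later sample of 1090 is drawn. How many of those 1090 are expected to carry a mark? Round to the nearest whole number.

The marked fraction of the population is 462/4181, so in a sample of 1090 expect C·(M/N) marked.
E[R] = 462 × 1090 / 4181 = 503580 / 4181 ≈ 120.4 → 120

expected recaptures ≈ 120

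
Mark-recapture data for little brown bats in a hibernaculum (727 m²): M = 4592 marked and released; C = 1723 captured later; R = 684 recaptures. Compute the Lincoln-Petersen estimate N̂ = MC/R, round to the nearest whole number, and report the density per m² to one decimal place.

density ≈ 15.9 little brown bats per m²

N̂ = 4592·1723/684 = 7912016/684 ≈ 11567.3 → 11567
Density = N̂ / area = 11567 / 727 ≈ 15.91 → 15.9 per m²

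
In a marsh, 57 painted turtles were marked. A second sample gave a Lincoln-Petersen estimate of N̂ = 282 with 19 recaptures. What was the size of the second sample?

From N = M·C/R: C = N·R / M = 282·19 / 57 = 5358 / 57 = 94.

C = 94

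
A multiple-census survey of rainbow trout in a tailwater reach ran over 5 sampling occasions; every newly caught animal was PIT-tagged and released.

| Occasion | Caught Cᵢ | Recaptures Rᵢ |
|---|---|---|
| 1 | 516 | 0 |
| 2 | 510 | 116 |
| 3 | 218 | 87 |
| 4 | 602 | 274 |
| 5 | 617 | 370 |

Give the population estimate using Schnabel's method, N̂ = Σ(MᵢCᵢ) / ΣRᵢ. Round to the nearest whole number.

Marked at large before each occasion: Mᵢ = Σⱼ<ᵢ (Cⱼ − Rⱼ) → M1=0, M2=516, M3=910, M4=1041, M5=1369
Σ MᵢCᵢ = 0·516 + 516·510 + 910·218 + 1041·602 + 1369·617 = 0 + 263160 + 198380 + 626682 + 844673 = 1932895
Σ Rᵢ = 0 + 116 + 87 + 274 + 370 = 847
N̂ = 1932895 / 847 ≈ 2282.0 → 2282

N ≈ 2282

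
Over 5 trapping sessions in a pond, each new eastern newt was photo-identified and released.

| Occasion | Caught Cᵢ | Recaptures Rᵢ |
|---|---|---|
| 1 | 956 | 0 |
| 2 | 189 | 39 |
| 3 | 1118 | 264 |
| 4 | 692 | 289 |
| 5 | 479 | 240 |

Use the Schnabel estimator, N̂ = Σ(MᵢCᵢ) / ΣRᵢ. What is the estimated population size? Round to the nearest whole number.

Marked at large before each occasion: Mᵢ = Σⱼ<ᵢ (Cⱼ − Rⱼ) → M1=0, M2=956, M3=1106, M4=1960, M5=2363
Σ MᵢCᵢ = 0·956 + 956·189 + 1106·1118 + 1960·692 + 2363·479 = 0 + 180684 + 1236508 + 1356320 + 1131877 = 3905389
Σ Rᵢ = 0 + 39 + 264 + 289 + 240 = 832
N̂ = 3905389 / 832 ≈ 4694.0 → 4694

N ≈ 4694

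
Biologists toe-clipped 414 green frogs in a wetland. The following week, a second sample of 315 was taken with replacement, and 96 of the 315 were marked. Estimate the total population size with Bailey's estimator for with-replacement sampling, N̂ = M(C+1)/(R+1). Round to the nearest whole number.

N̂ = 414·(315+1)/(96+1) = 414·316/97 = 130824/97 ≈ 1348.7 → 1349

N ≈ 1349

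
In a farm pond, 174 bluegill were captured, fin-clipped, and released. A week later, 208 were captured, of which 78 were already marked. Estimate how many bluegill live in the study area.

N = 464

Lincoln-Petersen assumes M/N = R/C, so N = M·C / R.
N = (174 × 208) / 78 = 36192 / 78 = 464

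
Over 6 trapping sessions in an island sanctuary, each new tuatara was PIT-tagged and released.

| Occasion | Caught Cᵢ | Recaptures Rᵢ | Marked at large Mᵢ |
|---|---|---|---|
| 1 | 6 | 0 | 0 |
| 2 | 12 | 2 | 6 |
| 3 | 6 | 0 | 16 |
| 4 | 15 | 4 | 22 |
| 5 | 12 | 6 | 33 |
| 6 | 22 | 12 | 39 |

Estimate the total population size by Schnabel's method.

N = 73

Σ MᵢCᵢ = 0·6 + 6·12 + 16·6 + 22·15 + 33·12 + 39·22 = 0 + 72 + 96 + 330 + 396 + 858 = 1752
Σ Rᵢ = 0 + 2 + 0 + 4 + 6 + 12 = 24
N̂ = 1752 / 24 = 73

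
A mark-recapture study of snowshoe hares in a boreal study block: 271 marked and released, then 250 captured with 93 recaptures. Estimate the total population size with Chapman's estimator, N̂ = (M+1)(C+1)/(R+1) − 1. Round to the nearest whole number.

N ≈ 725

N̂ = (271+1)(250+1)/(93+1) − 1 = 272·251/94 − 1
= 68272/94 − 1 ≈ 726.3 − 1 ≈ 725.3 → 725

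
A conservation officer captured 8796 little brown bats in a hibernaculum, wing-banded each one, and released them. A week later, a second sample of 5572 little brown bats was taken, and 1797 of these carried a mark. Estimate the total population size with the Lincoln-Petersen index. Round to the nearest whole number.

Lincoln-Petersen assumes M/N = R/C, so N = M·C / R.
N = (8796 × 5572) / 1797 = 49011312 / 1797 ≈ 27274.0 → 27274

N ≈ 27,274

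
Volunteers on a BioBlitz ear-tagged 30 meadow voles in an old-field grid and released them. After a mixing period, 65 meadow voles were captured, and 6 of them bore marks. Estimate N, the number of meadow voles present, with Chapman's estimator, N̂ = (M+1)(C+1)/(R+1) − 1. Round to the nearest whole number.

N ≈ 291

N̂ = (30+1)(65+1)/(6+1) − 1 = 31·66/7 − 1
= 2046/7 − 1 ≈ 292.3 − 1 ≈ 291.3 → 291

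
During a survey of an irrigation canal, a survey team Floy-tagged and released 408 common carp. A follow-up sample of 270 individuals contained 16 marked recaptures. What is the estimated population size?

N = 6885

Lincoln-Petersen assumes M/N = R/C, so N = M·C / R.
N = (408 × 270) / 16 = 110160 / 16 = 6885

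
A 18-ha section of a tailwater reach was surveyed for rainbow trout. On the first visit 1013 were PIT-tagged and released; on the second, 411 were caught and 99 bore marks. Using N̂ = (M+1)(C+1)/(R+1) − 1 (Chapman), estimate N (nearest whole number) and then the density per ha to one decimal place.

N̂ = 1014·412/100 − 1 = 417768/100 − 1 ≈ 4176.7 → 4177
Density = N̂ / area = 4177 / 18 ≈ 232.06 → 232.1 per ha

density ≈ 232.1 rainbow trout per ha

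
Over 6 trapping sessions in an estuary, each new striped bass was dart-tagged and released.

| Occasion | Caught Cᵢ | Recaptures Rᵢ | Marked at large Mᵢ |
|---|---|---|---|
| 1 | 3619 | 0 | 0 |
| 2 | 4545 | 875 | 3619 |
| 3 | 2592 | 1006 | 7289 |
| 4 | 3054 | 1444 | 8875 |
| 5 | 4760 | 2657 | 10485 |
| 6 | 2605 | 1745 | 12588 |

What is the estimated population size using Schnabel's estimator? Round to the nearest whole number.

N ≈ 18,784

Σ MᵢCᵢ = 0·3619 + 3619·4545 + 7289·2592 + 8875·3054 + 10485·4760 + 12588·2605 = 0 + 16448355 + 18893088 + 27104250 + 49908600 + 32791740 = 145146033
Σ Rᵢ = 0 + 875 + 1006 + 1444 + 2657 + 1745 = 7727
N̂ = 145146033 / 7727 ≈ 18784.3 → 18784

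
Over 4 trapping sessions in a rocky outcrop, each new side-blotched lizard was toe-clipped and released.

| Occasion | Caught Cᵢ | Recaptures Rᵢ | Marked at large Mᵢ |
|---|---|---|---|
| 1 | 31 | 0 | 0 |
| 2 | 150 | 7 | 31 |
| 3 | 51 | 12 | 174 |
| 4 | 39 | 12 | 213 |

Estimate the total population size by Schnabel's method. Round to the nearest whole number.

Σ MᵢCᵢ = 0·31 + 31·150 + 174·51 + 213·39 = 0 + 4650 + 8874 + 8307 = 21831
Σ Rᵢ = 0 + 7 + 12 + 12 = 31
N̂ = 21831 / 31 ≈ 704.2 → 704

N ≈ 704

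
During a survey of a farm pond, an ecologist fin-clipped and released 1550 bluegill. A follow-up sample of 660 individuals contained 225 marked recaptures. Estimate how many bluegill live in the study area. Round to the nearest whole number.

N ≈ 4547

If marked individuals mix randomly, R/C ≈ M/N, giving N ≈ M·C/R.
N = (1550 × 660) / 225 = 1023000 / 225 ≈ 4546.7 → 4547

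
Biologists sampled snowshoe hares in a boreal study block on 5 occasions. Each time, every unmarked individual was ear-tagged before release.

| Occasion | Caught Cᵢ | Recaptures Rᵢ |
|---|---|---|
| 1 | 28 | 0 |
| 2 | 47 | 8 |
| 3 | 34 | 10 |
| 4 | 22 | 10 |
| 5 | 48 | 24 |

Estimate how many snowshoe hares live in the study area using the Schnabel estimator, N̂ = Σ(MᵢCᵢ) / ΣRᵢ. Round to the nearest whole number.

N ≈ 203

Marked at large before each occasion: Mᵢ = Σⱼ<ᵢ (Cⱼ − Rⱼ) → M1=0, M2=28, M3=67, M4=91, M5=103
Σ MᵢCᵢ = 0·28 + 28·47 + 67·34 + 91·22 + 103·48 = 0 + 1316 + 2278 + 2002 + 4944 = 10540
Σ Rᵢ = 0 + 8 + 10 + 10 + 24 = 52
N̂ = 10540 / 52 ≈ 202.7 → 203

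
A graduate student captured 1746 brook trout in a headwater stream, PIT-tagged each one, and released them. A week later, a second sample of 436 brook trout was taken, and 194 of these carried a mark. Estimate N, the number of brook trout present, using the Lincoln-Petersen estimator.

N = 3924

If marked individuals mix randomly, R/C ≈ M/N, giving N ≈ M·C/R.
N = (1746 × 436) / 194 = 761256 / 194 = 3924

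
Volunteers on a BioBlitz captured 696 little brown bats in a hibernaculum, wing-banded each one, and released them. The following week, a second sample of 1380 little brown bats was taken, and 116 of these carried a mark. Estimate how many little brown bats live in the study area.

The marked fraction in the recapture sample should equal the marked fraction in the population: 116/1380 = 696/N.
N = (696 × 1380) / 116 = 960480 / 116 = 8280

N = 8280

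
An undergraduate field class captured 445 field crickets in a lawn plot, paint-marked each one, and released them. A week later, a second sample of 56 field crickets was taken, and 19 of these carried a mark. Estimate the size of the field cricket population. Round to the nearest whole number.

N ≈ 1312

The marked fraction in the recapture sample should equal the marked fraction in the population: 19/56 = 445/N.
N = (445 × 56) / 19 = 24920 / 19 ≈ 1311.6 → 1312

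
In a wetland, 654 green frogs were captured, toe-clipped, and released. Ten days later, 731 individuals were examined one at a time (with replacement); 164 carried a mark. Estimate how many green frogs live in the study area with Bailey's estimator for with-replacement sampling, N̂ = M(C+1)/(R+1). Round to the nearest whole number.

N ≈ 2901

N̂ = 654·(731+1)/(164+1) = 654·732/165 = 478728/165 ≈ 2901.4 → 2901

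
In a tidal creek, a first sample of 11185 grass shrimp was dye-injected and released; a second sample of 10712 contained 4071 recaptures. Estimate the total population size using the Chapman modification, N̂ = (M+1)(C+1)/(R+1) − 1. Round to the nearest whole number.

N̂ = (11185+1)(10712+1)/(4071+1) − 1 = 11186·10713/4072 − 1
= 119835618/4072 − 1 ≈ 29429.2 − 1 ≈ 29428.2 → 29428

N ≈ 29,428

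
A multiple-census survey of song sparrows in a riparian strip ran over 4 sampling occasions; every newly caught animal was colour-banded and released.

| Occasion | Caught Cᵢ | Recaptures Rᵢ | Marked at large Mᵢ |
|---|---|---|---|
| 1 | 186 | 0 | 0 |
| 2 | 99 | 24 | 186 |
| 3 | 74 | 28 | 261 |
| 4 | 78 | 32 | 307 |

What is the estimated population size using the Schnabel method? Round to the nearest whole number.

N ≈ 734

Σ MᵢCᵢ = 0·186 + 186·99 + 261·74 + 307·78 = 0 + 18414 + 19314 + 23946 = 61674
Σ Rᵢ = 0 + 24 + 28 + 32 = 84
N̂ = 61674 / 84 ≈ 734.2 → 734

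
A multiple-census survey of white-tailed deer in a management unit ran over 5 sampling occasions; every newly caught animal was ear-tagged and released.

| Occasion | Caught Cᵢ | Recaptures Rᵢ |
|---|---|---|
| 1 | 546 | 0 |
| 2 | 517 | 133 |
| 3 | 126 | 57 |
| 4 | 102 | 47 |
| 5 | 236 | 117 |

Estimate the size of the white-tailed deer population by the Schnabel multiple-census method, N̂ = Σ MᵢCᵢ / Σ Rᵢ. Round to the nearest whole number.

Marked at large before each occasion: Mᵢ = Σⱼ<ᵢ (Cⱼ − Rⱼ) → M1=0, M2=546, M3=930, M4=999, M5=1054
Σ MᵢCᵢ = 0·546 + 546·517 + 930·126 + 999·102 + 1054·236 = 0 + 282282 + 117180 + 101898 + 248744 = 750104
Σ Rᵢ = 0 + 133 + 57 + 47 + 117 = 354
N̂ = 750104 / 354 ≈ 2118.9 → 2119

N ≈ 2119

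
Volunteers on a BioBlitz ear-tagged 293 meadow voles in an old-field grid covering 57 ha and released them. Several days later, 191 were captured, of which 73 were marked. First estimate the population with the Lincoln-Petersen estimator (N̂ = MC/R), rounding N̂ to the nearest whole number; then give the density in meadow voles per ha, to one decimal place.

density ≈ 13.5 meadow voles per ha

N̂ = 293·191/73 = 55963/73 ≈ 766.6 → 767
Density = N̂ / area = 767 / 57 ≈ 13.46 → 13.5 per ha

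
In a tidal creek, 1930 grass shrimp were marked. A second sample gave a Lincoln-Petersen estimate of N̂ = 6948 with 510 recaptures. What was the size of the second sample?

C = 1836

From N = M·C/R: C = N·R / M = 6948·510 / 1930 = 3543480 / 1930 = 1836.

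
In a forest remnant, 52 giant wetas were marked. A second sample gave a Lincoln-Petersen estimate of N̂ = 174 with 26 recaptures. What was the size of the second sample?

C = 87

From N = M·C/R: C = N·R / M = 174·26 / 52 = 4524 / 52 = 87.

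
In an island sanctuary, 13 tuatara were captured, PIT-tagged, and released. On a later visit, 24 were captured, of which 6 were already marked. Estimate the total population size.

N = 52

Lincoln-Petersen assumes M/N = R/C, so N = M·C / R.
N = (13 × 24) / 6 = 312 / 6 = 52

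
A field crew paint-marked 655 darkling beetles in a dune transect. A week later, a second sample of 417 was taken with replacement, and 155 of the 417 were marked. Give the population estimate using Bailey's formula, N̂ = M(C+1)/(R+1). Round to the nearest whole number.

N ≈ 1755

N̂ = 655·(417+1)/(155+1) = 655·418/156 = 273790/156 ≈ 1755.1 → 1755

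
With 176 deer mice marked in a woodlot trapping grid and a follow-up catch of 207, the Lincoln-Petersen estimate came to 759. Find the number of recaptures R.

From N = M·C/R: R = M·C / N = 176·207 / 759 = 36432 / 759 = 48.

R = 48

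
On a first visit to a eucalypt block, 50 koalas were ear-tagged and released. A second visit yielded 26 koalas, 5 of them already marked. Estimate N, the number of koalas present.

N = (50 × 26) / 5 = 1300 / 5 = 260

N = 260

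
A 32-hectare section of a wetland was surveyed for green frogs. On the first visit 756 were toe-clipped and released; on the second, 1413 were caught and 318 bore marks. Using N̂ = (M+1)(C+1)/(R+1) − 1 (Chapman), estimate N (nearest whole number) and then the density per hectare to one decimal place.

density ≈ 104.8 green frogs per hectare

N̂ = 757·1414/319 − 1 = 1070398/319 − 1 ≈ 3354.48 → 3354
Density = N̂ / area = 3354 / 32 ≈ 104.81 → 104.8 per hectare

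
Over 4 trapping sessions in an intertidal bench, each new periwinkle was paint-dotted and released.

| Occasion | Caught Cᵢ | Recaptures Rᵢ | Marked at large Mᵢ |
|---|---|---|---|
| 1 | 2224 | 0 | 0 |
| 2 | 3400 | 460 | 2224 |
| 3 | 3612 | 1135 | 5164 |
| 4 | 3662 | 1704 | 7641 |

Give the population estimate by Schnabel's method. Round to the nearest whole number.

Σ MᵢCᵢ = 0·2224 + 2224·3400 + 5164·3612 + 7641·3662 = 0 + 7561600 + 18652368 + 27981342 = 54195310
Σ Rᵢ = 0 + 460 + 1135 + 1704 = 3299
N̂ = 54195310 / 3299 ≈ 16427.8 → 16428

N ≈ 16,428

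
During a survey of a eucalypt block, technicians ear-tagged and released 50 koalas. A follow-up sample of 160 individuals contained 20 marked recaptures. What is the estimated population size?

Lincoln-Petersen assumes M/N = R/C, so N = M·C / R.
N = (50 × 160) / 20 = 8000 / 20 = 400

N = 400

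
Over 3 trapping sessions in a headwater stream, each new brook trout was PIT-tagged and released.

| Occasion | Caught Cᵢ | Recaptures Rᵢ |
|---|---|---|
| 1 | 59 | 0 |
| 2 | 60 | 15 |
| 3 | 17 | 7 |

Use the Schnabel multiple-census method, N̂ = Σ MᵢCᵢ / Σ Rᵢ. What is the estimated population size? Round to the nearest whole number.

Marked at large before each occasion: Mᵢ = Σⱼ<ᵢ (Cⱼ − Rⱼ) → M1=0, M2=59, M3=104
Σ MᵢCᵢ = 0·59 + 59·60 + 104·17 = 0 + 3540 + 1768 = 5308
Σ Rᵢ = 0 + 15 + 7 = 22
N̂ = 5308 / 22 ≈ 241.3 → 241

N ≈ 241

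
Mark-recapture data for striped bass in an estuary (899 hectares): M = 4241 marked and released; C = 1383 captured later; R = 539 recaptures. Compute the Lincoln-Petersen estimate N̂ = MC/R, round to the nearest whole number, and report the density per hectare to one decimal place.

density ≈ 12.1 striped bass per hectare

N̂ = 4241·1383/539 = 5865303/539 ≈ 10881.8 → 10882
Density = N̂ / area = 10882 / 899 ≈ 12.10 → 12.1 per hectare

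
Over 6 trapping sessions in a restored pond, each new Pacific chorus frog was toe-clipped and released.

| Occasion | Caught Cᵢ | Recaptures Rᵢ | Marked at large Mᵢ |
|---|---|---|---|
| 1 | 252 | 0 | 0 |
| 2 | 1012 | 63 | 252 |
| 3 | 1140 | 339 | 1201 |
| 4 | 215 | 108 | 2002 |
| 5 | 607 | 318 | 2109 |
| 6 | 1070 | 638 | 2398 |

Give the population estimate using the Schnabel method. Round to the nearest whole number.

N ≈ 4025

Σ MᵢCᵢ = 0·252 + 252·1012 + 1201·1140 + 2002·215 + 2109·607 + 2398·1070 = 0 + 255024 + 1369140 + 430430 + 1280163 + 2565860 = 5900617
Σ Rᵢ = 0 + 63 + 339 + 108 + 318 + 638 = 1466
N̂ = 5900617 / 1466 ≈ 4025.0 → 4025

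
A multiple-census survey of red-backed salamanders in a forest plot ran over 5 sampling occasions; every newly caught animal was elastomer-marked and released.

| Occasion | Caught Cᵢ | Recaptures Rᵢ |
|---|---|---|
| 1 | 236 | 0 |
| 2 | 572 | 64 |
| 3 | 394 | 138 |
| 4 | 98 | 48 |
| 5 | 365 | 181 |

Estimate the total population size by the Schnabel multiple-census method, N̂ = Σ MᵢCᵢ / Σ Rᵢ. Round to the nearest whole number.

Marked at large before each occasion: Mᵢ = Σⱼ<ᵢ (Cⱼ − Rⱼ) → M1=0, M2=236, M3=744, M4=1000, M5=1050
Σ MᵢCᵢ = 0·236 + 236·572 + 744·394 + 1000·98 + 1050·365 = 0 + 134992 + 293136 + 98000 + 383250 = 909378
Σ Rᵢ = 0 + 64 + 138 + 48 + 181 = 431
N̂ = 909378 / 431 ≈ 2109.9 → 2110

N ≈ 2110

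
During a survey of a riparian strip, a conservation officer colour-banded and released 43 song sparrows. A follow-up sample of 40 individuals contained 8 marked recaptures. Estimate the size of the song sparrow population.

N = 215

Lincoln-Petersen assumes M/N = R/C, so N = M·C / R.
N = (43 × 40) / 8 = 1720 / 8 = 215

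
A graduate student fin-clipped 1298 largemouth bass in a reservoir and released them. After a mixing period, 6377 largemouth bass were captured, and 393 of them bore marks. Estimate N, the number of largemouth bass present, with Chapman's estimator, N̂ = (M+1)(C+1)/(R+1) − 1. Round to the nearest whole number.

N̂ = (1298+1)(6377+1)/(393+1) − 1 = 1299·6378/394 − 1
= 8285022/394 − 1 ≈ 21028.0 − 1 ≈ 21027.0 → 21027

N ≈ 21,027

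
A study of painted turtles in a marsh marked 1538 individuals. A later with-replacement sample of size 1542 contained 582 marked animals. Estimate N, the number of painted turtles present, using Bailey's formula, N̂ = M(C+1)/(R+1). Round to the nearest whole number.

N̂ = 1538·(1542+1)/(582+1) = 1538·1543/583 = 2373134/583 ≈ 4070.6 → 4071

N ≈ 4071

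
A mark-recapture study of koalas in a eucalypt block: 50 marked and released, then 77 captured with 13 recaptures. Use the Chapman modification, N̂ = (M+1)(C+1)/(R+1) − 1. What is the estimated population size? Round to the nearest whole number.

N ≈ 283

N̂ = (50+1)(77+1)/(13+1) − 1 = 51·78/14 − 1
= 3978/14 − 1 ≈ 284.1 − 1 ≈ 283.1 → 283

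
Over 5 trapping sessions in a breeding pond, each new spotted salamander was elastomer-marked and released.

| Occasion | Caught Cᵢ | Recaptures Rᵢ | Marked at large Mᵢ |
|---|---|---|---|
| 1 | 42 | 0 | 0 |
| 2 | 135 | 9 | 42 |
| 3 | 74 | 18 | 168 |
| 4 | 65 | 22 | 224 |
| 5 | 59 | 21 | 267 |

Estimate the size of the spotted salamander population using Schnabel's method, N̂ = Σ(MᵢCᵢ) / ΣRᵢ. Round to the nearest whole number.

Σ MᵢCᵢ = 0·42 + 42·135 + 168·74 + 224·65 + 267·59 = 0 + 5670 + 12432 + 14560 + 15753 = 48415
Σ Rᵢ = 0 + 9 + 18 + 22 + 21 = 70
N̂ = 48415 / 70 ≈ 691.6 → 692

N ≈ 692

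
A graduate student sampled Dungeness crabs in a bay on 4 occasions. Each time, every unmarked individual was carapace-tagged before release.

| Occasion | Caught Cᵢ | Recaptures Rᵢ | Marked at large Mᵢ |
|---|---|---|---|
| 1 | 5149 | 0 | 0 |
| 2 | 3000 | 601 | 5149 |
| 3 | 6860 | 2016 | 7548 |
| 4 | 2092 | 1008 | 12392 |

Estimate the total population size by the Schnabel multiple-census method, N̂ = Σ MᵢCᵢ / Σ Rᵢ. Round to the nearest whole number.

N ≈ 25,697

Σ MᵢCᵢ = 0·5149 + 5149·3000 + 7548·6860 + 12392·2092 = 0 + 15447000 + 51779280 + 25924064 = 93150344
Σ Rᵢ = 0 + 601 + 2016 + 1008 = 3625
N̂ = 93150344 / 3625 ≈ 25696.6 → 25697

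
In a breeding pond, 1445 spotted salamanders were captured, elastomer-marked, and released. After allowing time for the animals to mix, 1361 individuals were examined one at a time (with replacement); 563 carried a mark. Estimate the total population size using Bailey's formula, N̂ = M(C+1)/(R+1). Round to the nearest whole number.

N ≈ 3490

N̂ = 1445·(1361+1)/(563+1) = 1445·1362/564 = 1968090/564 ≈ 3489.5 → 3490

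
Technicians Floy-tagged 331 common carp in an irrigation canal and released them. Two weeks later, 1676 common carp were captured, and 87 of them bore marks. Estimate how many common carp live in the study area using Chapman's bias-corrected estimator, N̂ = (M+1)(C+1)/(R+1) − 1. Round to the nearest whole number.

N̂ = (331+1)(1676+1)/(87+1) − 1 = 332·1677/88 − 1
= 556764/88 − 1 ≈ 6326.9 − 1 ≈ 6325.9 → 6326

N ≈ 6326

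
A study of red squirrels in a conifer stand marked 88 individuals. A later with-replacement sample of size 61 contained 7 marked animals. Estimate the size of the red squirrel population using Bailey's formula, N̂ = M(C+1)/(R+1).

N = 682

N̂ = 88·(61+1)/(7+1) = 88·62/8 = 5456/8 = 682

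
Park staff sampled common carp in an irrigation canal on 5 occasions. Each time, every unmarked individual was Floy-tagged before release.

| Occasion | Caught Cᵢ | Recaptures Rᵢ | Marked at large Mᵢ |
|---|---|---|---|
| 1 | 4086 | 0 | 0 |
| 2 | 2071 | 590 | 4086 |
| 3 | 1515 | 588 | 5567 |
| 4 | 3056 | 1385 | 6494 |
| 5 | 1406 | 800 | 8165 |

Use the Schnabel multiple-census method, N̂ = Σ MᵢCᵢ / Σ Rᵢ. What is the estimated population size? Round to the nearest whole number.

N ≈ 14,339

Σ MᵢCᵢ = 0·4086 + 4086·2071 + 5567·1515 + 6494·3056 + 8165·1406 = 0 + 8462106 + 8434005 + 19845664 + 11479990 = 48221765
Σ Rᵢ = 0 + 590 + 588 + 1385 + 800 = 3363
N̂ = 48221765 / 3363 ≈ 14338.9 → 14339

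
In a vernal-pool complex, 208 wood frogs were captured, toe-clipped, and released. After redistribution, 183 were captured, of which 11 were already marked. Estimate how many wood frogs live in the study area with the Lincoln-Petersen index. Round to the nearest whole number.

Lincoln-Petersen assumes M/N = R/C, so N = M·C / R.
N = (208 × 183) / 11 = 38064 / 11 ≈ 3460.4 → 3460

N ≈ 3460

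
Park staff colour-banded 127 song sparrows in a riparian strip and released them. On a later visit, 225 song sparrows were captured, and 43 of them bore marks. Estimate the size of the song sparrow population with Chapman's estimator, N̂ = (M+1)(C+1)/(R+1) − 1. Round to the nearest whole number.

N ≈ 656

N̂ = (127+1)(225+1)/(43+1) − 1 = 128·226/44 − 1
= 28928/44 − 1 ≈ 657.45 − 1 ≈ 656.45 → 656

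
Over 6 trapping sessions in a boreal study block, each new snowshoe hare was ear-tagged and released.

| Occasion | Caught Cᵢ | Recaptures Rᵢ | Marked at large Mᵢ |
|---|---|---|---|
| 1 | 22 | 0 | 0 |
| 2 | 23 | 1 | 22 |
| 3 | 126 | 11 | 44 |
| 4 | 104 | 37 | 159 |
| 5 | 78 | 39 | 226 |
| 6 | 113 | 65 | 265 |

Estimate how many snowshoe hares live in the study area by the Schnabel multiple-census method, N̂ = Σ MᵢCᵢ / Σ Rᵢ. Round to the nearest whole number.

Σ MᵢCᵢ = 0·22 + 22·23 + 44·126 + 159·104 + 226·78 + 265·113 = 0 + 506 + 5544 + 16536 + 17628 + 29945 = 70159
Σ Rᵢ = 0 + 1 + 11 + 37 + 39 + 65 = 153
N̂ = 70159 / 153 ≈ 458.6 → 459

N ≈ 459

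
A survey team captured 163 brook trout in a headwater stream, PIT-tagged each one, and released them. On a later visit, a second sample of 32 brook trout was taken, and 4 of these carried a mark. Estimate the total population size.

The marked fraction in the recapture sample should equal the marked fraction in the population: 4/32 = 163/N.
N = (163 × 32) / 4 = 5216 / 4 = 1304

N = 1304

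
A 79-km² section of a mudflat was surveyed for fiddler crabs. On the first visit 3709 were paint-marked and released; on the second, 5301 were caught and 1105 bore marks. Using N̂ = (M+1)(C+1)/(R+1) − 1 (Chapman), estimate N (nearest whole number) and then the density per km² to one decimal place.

density ≈ 225.1 fiddler crabs per km²

N̂ = 3710·5302/1106 − 1 = 19670420/1106 − 1 ≈ 17784.2 → 17784
Density = N̂ / area = 17784 / 79 ≈ 225.11 → 225.1 per km²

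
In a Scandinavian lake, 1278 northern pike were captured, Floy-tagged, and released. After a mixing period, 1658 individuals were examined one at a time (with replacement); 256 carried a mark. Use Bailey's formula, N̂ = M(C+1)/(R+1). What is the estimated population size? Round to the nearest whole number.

N ≈ 8250

N̂ = 1278·(1658+1)/(256+1) = 1278·1659/257 = 2120202/257 ≈ 8249.8 → 8250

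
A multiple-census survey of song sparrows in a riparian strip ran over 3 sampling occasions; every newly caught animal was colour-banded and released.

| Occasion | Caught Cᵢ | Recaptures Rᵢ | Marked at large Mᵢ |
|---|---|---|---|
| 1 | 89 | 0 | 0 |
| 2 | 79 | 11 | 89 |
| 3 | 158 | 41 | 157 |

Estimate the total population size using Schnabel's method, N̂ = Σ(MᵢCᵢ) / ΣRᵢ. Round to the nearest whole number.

Σ MᵢCᵢ = 0·89 + 89·79 + 157·158 = 0 + 7031 + 24806 = 31837
Σ Rᵢ = 0 + 11 + 41 = 52
N̂ = 31837 / 52 ≈ 612.2 → 612

N ≈ 612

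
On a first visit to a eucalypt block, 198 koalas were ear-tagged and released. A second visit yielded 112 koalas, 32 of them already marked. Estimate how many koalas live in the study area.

N = 693

If marked individuals mix randomly, R/C ≈ M/N, giving N ≈ M·C/R.
N = (198 × 112) / 32 = 22176 / 32 = 693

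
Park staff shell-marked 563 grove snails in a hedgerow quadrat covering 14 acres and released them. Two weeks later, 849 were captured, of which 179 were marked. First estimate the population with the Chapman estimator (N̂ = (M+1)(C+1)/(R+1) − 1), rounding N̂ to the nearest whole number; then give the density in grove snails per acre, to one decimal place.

density ≈ 190.1 grove snails per acre

N̂ = 564·850/180 − 1 = 479400/180 − 1 ≈ 2662.3 → 2662
Density = N̂ / area = 2662 / 14 ≈ 190.14 → 190.1 per acre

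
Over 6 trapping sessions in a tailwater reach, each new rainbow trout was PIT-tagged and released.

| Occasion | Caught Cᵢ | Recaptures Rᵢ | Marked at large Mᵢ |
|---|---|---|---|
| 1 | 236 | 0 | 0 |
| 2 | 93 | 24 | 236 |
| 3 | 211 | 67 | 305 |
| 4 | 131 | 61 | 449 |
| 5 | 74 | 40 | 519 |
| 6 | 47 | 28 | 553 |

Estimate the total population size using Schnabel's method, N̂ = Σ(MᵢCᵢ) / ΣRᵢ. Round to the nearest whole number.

Σ MᵢCᵢ = 0·236 + 236·93 + 305·211 + 449·131 + 519·74 + 553·47 = 0 + 21948 + 64355 + 58819 + 38406 + 25991 = 209519
Σ Rᵢ = 0 + 24 + 67 + 61 + 40 + 28 = 220
N̂ = 209519 / 220 ≈ 952.4 → 952

N ≈ 952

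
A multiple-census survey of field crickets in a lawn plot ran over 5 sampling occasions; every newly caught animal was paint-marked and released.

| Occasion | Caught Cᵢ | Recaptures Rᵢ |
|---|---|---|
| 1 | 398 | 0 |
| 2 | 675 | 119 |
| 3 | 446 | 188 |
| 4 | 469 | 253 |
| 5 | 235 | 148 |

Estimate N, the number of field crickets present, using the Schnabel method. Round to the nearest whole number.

N ≈ 2257

Marked at large before each occasion: Mᵢ = Σⱼ<ᵢ (Cⱼ − Rⱼ) → M1=0, M2=398, M3=954, M4=1212, M5=1428
Σ MᵢCᵢ = 0·398 + 398·675 + 954·446 + 1212·469 + 1428·235 = 0 + 268650 + 425484 + 568428 + 335580 = 1598142
Σ Rᵢ = 0 + 119 + 188 + 253 + 148 = 708
N̂ = 1598142 / 708 ≈ 2257.3 → 2257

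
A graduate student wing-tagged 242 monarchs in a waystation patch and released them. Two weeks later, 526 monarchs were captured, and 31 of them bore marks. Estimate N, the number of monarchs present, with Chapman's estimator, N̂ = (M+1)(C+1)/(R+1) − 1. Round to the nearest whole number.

N̂ = (242+1)(526+1)/(31+1) − 1 = 243·527/32 − 1
= 128061/32 − 1 ≈ 4001.9 − 1 ≈ 4000.9 → 4001

N ≈ 4001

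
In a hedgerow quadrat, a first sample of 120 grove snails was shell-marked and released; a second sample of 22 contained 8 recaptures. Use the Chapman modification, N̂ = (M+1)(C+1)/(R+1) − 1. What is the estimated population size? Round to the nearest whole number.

N ≈ 308

N̂ = (120+1)(22+1)/(8+1) − 1 = 121·23/9 − 1
= 2783/9 − 1 ≈ 309.2 − 1 ≈ 308.2 → 308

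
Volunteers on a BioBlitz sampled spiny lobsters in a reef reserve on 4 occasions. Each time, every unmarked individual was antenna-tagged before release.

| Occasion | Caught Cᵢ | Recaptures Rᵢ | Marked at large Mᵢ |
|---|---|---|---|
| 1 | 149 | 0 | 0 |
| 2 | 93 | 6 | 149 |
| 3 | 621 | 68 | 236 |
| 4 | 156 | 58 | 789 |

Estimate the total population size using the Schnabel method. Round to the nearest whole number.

Σ MᵢCᵢ = 0·149 + 149·93 + 236·621 + 789·156 = 0 + 13857 + 146556 + 123084 = 283497
Σ Rᵢ = 0 + 6 + 68 + 58 = 132
N̂ = 283497 / 132 ≈ 2147.7 → 2148

N ≈ 2148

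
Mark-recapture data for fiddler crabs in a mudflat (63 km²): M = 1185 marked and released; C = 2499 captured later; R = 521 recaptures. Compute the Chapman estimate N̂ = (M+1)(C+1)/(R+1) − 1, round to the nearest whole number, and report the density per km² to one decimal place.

density ≈ 90.1 fiddler crabs per km²

N̂ = 1186·2500/522 − 1 = 2965000/522 − 1 ≈ 5679.1 → 5679
Density = N̂ / area = 5679 / 63 ≈ 90.14 → 90.1 per km²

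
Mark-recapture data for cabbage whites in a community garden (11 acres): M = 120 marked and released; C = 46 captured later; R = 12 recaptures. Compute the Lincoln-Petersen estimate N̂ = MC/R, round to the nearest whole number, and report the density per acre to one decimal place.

density ≈ 41.8 cabbage whites per acre

N̂ = 120·46/12 = 5520/12 = 460
Density = N̂ / area = 460 / 11 ≈ 41.82 → 41.8 per acre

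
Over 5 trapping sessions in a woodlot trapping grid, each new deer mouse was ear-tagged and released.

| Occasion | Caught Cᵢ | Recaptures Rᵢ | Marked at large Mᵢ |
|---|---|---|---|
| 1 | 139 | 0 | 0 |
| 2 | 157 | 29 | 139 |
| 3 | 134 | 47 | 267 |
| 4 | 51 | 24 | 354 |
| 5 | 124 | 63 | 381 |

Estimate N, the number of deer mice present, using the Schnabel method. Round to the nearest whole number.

Σ MᵢCᵢ = 0·139 + 139·157 + 267·134 + 354·51 + 381·124 = 0 + 21823 + 35778 + 18054 + 47244 = 122899
Σ Rᵢ = 0 + 29 + 47 + 24 + 63 = 163
N̂ = 122899 / 163 ≈ 754.0 → 754

N ≈ 754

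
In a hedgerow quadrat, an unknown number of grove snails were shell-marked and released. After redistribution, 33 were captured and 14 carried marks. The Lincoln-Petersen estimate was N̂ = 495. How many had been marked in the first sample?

M = 210

From N = M·C/R: M = N·R / C = 495·14 / 33 = 6930 / 33 = 210.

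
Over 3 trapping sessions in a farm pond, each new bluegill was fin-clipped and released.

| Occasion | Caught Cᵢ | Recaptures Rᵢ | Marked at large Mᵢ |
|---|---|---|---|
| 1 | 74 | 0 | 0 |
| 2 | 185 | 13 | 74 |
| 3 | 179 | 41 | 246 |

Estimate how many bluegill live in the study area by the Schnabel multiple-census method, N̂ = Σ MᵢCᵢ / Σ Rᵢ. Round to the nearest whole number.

N ≈ 1069

Σ MᵢCᵢ = 0·74 + 74·185 + 246·179 = 0 + 13690 + 44034 = 57724
Σ Rᵢ = 0 + 13 + 41 = 54
N̂ = 57724 / 54 ≈ 1069.0 → 1069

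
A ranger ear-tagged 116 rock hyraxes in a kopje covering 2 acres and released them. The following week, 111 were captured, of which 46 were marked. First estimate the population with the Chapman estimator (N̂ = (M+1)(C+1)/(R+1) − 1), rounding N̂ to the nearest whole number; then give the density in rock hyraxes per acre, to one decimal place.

density ≈ 139.0 rock hyraxes per acre

N̂ = 117·112/47 − 1 = 13104/47 − 1 ≈ 277.8 → 278
Density = N̂ / area = 278 / 2 = 139.0 per acre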